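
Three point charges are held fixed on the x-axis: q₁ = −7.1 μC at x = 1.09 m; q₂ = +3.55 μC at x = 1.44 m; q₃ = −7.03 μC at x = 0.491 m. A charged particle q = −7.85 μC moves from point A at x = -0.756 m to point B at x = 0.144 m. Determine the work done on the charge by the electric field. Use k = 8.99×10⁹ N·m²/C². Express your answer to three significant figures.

The work done by the electric force is W_field = −ΔU = −q(V_B − V_A) = q(V_A − V_B).
At A: distances to the source charges are 1.85 m, 2.20 m, 1.25 m; V_A = Σ kqᵢ/rᵢ = -7.07×10⁴ V.
At B: distances to the source charges are 0.946 m, 1.30 m, 0.347 m; V_B = Σ kqᵢ/rᵢ = -2.25×10⁵ V.
ΔV = V_B − V_A = -1.54×10⁵ V.
W_field = −qΔV = −(-7.85×10⁻⁶ C)(-1.54×10⁵ V) = -1.21 J.

-1.21 J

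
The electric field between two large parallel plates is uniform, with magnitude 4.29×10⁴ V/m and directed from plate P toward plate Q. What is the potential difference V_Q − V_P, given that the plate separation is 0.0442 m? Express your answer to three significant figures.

-1900 V

In a uniform field, potential decreases in the direction of E: ΔV = −E·d for a displacement d parallel to E.
Going from P to Q is a displacement of 0.0442 m along the field, so V_Q − V_P = −Ed = -1900 V.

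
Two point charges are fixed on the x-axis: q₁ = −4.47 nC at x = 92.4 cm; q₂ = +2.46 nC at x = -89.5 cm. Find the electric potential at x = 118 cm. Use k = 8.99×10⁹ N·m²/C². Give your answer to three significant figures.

Electric potential is a scalar, so the contributions from each charge add algebraically: V = Σ kqᵢ/rᵢ.
Distances from the field point to each charge: r₁ = 0.256 m, r₂ = 2.08 m.
V = k[(-4.47×10⁻⁹)/(0.256) + (2.46×10⁻⁹)/(2.08)] = -146 V.

-146 V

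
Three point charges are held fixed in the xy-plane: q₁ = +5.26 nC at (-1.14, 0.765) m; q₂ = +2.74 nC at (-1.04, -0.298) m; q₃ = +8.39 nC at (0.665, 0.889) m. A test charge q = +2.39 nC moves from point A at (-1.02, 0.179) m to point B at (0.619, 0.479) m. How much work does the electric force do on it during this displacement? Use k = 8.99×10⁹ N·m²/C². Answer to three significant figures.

-1.22×10⁻⁷ J

The work done by the electric force is W_field = −ΔU = −q(V_B − V_A) = q(V_A − V_B).
At A: distances to the source charges are 0.598 m, 0.477 m, 1.83 m; V_A = Σ kqᵢ/rᵢ = 172 V.
At B: distances to the source charges are 1.78 m, 1.83 m, 0.413 m; V_B = Σ kqᵢ/rᵢ = 223 V.
ΔV = V_B − V_A = 50.9 V.
W_field = −qΔV = −(2.39×10⁻⁹ C)(50.9 V) = -1.22×10⁻⁷ J.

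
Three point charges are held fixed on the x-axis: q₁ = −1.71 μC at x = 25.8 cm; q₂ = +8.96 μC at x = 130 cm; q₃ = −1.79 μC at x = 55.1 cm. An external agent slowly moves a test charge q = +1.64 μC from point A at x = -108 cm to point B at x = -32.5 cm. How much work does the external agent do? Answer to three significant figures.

For quasistatic motion the external work equals the change in potential energy: W_ext = qΔV = q(V_B − V_A).
At A: distances to the source charges are 1.34 m, 2.38 m, 1.63 m; V_A = Σ kqᵢ/rᵢ = 1.25×10⁴ V.
At B: distances to the source charges are 0.583 m, 1.62 m, 0.876 m; V_B = Σ kqᵢ/rᵢ = 4830 V.
ΔV = V_B − V_A = -7660 V.
W_ext = qΔV = (1.64×10⁻⁶ C)(-7660 V) = -0.0126 J.

-0.0126 J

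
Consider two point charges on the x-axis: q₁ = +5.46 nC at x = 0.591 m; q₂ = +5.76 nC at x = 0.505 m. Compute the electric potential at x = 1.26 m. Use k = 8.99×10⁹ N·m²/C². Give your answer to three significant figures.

142 V

The total potential is the scalar sum of each charge's contribution, V = Σ kqᵢ/rᵢ.
Distances from the field point to each charge: r₁ = 0.669 m, r₂ = 0.755 m.
V = k[(5.46×10⁻⁹)/(0.669) + (5.76×10⁻⁹)/(0.755)] = 142 V.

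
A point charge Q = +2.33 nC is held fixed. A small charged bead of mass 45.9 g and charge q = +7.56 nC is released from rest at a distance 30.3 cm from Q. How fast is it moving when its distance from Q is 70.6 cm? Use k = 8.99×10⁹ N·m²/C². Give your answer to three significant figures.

3.61×10⁻³ m/s

Only the electrostatic force acts, so mechanical energy is conserved: ½mv² = U₁ − U₂ = kQq(1/r₁ − 1/r₂).
U₁ − U₂ = (8.99×10⁹ N·m²/C²)(2.33×10⁻⁹ C)(7.56×10⁻⁹ C)(1/0.303 − 1/0.706) = 2.98×10⁻⁷ J.
v = √(2·2.98×10⁻⁷/0.0459) = 3.61×10⁻³ m/s.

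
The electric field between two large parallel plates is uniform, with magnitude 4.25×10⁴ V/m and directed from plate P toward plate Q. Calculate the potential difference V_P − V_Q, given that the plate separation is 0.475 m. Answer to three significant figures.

In a uniform field, potential decreases in the direction of E: ΔV = −E·d for a displacement d parallel to E.
Going from Q to P is a displacement of 0.475 m opposite to the field, so V_P − V_Q = +Ed = 2.02×10⁴ V.

2.02×10⁴ V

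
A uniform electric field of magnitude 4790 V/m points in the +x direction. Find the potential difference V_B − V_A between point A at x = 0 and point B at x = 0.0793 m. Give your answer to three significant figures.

In a uniform field, potential decreases in the direction of E: V_B − V_A = −E·Δx.
V_B − V_A = −(4790 V/m)(0.0793 m) = -380 V.

-380 V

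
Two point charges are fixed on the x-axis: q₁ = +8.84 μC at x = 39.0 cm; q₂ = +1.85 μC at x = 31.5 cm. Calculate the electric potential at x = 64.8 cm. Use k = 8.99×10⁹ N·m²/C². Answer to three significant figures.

3.58×10⁵ V

Electric potential is a scalar, so the contributions from each charge add algebraically: V = Σ kqᵢ/rᵢ.
Distances from the field point to each charge: r₁ = 0.258 m, r₂ = 0.333 m.
V = k[(8.84×10⁻⁶)/(0.258) + (1.85×10⁻⁶)/(0.333)] = 3.58×10⁵ V.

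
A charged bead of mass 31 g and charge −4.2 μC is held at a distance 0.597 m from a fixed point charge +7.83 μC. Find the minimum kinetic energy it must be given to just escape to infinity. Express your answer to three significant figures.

0.495 J

To just escape, total mechanical energy must reach zero at infinity: ½mv²_min + U = 0, so ½mv²_min = −U = |kQq|/r.
|U| = |kQq|/r = (8.99×10⁹ N·m²/C²)(7.83×10⁻⁶)(4.20×10⁻⁶)/(0.597) = 0.495 J.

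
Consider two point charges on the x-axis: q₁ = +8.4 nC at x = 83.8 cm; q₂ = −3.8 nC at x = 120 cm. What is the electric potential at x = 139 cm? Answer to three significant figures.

Electric potential is a scalar, so the contributions from each charge add algebraically: V = Σ kqᵢ/rᵢ.
Distances from the field point to each charge: r₁ = 0.552 m, r₂ = 0.190 m.
V = k[(8.40×10⁻⁹)/(0.552) + (-3.80×10⁻⁹)/(0.190)] = -43.0 V.

-43.0 V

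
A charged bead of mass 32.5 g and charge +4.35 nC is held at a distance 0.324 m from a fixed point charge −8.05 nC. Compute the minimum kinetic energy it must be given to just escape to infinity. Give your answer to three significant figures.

To just escape, total mechanical energy must reach zero at infinity: ½mv²_min + U = 0, so ½mv²_min = −U = |kQq|/r.
|U| = |kQq|/r = (8.99×10⁹ N·m²/C²)(8.05×10⁻⁹)(4.35×10⁻⁹)/(0.324) = 9.72×10⁻⁷ J.

9.72×10⁻⁷ J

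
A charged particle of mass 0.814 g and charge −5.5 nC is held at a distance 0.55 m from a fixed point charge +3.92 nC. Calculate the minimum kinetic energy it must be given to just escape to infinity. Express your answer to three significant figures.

3.52×10⁻⁷ J

To just escape, total mechanical energy must reach zero at infinity: ½mv²_min + U = 0, so ½mv²_min = −U = |kQq|/r.
|U| = |kQq|/r = (8.99×10⁹ N·m²/C²)(3.92×10⁻⁹)(5.50×10⁻⁹)/(0.550) = 3.52×10⁻⁷ J.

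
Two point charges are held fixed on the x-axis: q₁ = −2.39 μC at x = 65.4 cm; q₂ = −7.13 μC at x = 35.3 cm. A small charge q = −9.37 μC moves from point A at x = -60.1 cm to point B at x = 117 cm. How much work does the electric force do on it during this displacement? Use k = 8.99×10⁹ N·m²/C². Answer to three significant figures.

-0.335 J

The work done by the electric force is W_field = −ΔU = −q(V_B − V_A) = q(V_A − V_B).
At A: distances to the source charges are 1.25 m, 0.954 m; V_A = Σ kqᵢ/rᵢ = -8.43×10⁴ V.
At B: distances to the source charges are 0.516 m, 0.817 m; V_B = Σ kqᵢ/rᵢ = -1.20×10⁵ V.
ΔV = V_B − V_A = -3.58×10⁴ V.
W_field = −qΔV = −(-9.37×10⁻⁶ C)(-3.58×10⁴ V) = -0.335 J.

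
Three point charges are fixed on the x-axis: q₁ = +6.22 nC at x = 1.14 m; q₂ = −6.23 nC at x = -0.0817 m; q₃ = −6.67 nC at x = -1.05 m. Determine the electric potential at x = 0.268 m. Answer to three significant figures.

-142 V

The total potential is the scalar sum of each charge's contribution, V = Σ kqᵢ/rᵢ.
Distances from the field point to each charge: r₁ = 0.872 m, r₂ = 0.350 m, r₃ = 1.32 m.
V = k[(6.22×10⁻⁹)/(0.872) + (-6.23×10⁻⁹)/(0.350) + (-6.67×10⁻⁹)/(1.32)] = -142 V.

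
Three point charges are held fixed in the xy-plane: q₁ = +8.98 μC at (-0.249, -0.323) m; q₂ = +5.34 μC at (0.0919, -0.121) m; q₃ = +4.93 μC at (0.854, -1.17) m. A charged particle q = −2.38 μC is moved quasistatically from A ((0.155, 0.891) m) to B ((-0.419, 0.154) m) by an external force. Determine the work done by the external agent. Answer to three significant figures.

For quasistatic motion the external work equals the change in potential energy: W_ext = qΔV = q(V_B − V_A).
At A: distances to the source charges are 1.28 m, 1.01 m, 2.18 m; V_A = Σ kqᵢ/rᵢ = 1.31×10⁵ V.
At B: distances to the source charges are 0.506 m, 0.580 m, 1.84 m; V_B = Σ kqᵢ/rᵢ = 2.66×10⁵ V.
ΔV = V_B − V_A = 1.35×10⁵ V.
W_ext = qΔV = (-2.38×10⁻⁶ C)(1.35×10⁵ V) = -0.322 J.

-0.322 J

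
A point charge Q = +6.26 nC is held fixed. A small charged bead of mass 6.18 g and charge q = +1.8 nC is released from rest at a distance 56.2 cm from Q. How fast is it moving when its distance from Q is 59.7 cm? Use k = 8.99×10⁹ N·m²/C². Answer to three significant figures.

1.85×10⁻³ m/s

Only the electrostatic force acts, so mechanical energy is conserved: ½mv² = U₁ − U₂ = kQq(1/r₁ − 1/r₂).
U₁ − U₂ = (8.99×10⁹ N·m²/C²)(6.26×10⁻⁹ C)(1.80×10⁻⁹ C)(1/0.562 − 1/0.597) = 1.06×10⁻⁸ J.
v = √(2·1.06×10⁻⁸/6.18×10⁻³) = 1.85×10⁻³ m/s.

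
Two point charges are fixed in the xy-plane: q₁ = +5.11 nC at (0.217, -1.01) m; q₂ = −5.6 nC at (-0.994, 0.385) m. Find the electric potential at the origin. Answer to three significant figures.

The total potential is the scalar sum of each charge's contribution, V = Σ kqᵢ/rᵢ.
Distances from the field point to each charge: r₁ = 1.03 m, r₂ = 1.07 m.
V = k[(5.11×10⁻⁹)/(1.03) + (-5.60×10⁻⁹)/(1.07)] = -2.76 V.

-2.76 V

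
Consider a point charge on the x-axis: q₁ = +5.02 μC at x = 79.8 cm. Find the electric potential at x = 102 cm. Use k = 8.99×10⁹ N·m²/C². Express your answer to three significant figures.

Electric potential is a scalar, so the contributions from each charge add algebraically: V = Σ kqᵢ/rᵢ.
V = k[(5.02×10⁻⁶)/(0.222)] = 2.03×10⁵ V.

2.03×10⁵ V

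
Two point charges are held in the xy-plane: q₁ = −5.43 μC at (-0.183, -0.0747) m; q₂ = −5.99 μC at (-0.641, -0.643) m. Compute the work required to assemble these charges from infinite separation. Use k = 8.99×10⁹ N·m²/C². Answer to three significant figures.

The assembly work is the sum of pairwise potential energies, U = Σ_{i<j} kqᵢqⱼ/rᵢⱼ.
Pair separations: r₁₂ = 0.730 m.
U = (0.401) = 0.401 J.

0.401 J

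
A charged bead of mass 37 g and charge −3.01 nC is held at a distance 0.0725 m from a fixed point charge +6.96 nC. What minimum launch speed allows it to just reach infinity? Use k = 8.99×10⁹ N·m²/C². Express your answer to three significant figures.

To just escape, total mechanical energy must reach zero at infinity: ½mv²_min + U = 0, so ½mv²_min = −U = |kQq|/r.
|U| = |kQq|/r = (8.99×10⁹ N·m²/C²)(6.96×10⁻⁹)(3.01×10⁻⁹)/(0.0725) = 2.60×10⁻⁶ J.
v_min = √(2|U|/m) = √(2·2.60×10⁻⁶/0.0370) = 0.0118 m/s.

0.0118 m/s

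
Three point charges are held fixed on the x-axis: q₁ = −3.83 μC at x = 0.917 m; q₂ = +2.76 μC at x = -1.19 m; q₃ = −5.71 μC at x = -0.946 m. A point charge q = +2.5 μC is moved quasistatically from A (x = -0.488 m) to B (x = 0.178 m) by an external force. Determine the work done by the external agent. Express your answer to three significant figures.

0.0678 J

For quasistatic motion the external work equals the change in potential energy: W_ext = qΔV = q(V_B − V_A).
At A: distances to the source charges are 1.41 m, 0.702 m, 0.458 m; V_A = Σ kqᵢ/rᵢ = -1.01×10⁵ V.
At B: distances to the source charges are 0.739 m, 1.37 m, 1.12 m; V_B = Σ kqᵢ/rᵢ = -7.41×10⁴ V.
ΔV = V_B − V_A = 2.71×10⁴ V.
W_ext = qΔV = (2.50×10⁻⁶ C)(2.71×10⁴ V) = 0.0678 J.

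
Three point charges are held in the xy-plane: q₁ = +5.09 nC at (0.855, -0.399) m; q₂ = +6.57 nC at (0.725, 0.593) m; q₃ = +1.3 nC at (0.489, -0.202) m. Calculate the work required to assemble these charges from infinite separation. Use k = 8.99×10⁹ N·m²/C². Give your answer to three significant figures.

5.36×10⁻⁷ J

The work to assemble the configuration equals its total potential energy, U = Σ kqᵢqⱼ/rᵢⱼ over all pairs.
Pair separations: r₁₂ = 1.00 m, r₁₃ = 0.416 m, r₂₃ = 0.829 m.
U = (3.00×10⁻⁷) + (1.43×10⁻⁷) + (9.26×10⁻⁸) = 5.36×10⁻⁷ J.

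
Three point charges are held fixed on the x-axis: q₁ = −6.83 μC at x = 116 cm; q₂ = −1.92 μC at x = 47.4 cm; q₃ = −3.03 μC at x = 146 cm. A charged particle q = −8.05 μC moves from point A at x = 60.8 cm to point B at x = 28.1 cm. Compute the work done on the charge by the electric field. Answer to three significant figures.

0.721 J

The work done by the electric force is W_field = −ΔU = −q(V_B − V_A) = q(V_A − V_B).
At A: distances to the source charges are 0.552 m, 0.134 m, 0.852 m; V_A = Σ kqᵢ/rᵢ = -2.72×10⁵ V.
At B: distances to the source charges are 0.879 m, 0.193 m, 1.18 m; V_B = Σ kqᵢ/rᵢ = -1.82×10⁵ V.
ΔV = V_B − V_A = 8.96×10⁴ V.
W_field = −qΔV = −(-8.05×10⁻⁶ C)(8.96×10⁴ V) = 0.721 J.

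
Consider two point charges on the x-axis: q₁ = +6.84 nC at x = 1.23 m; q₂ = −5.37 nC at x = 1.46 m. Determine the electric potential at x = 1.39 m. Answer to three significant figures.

The total potential is the scalar sum of each charge's contribution, V = Σ kqᵢ/rᵢ.
Distances from the field point to each charge: r₁ = 0.160 m, r₂ = 0.0700 m.
V = k[(6.84×10⁻⁹)/(0.160) + (-5.37×10⁻⁹)/(0.0700)] = -305 V.

-305 V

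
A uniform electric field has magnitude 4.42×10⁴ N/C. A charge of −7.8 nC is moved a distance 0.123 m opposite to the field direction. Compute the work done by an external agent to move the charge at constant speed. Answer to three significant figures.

-4.24×10⁻⁵ J

The potential change for a displacement 0.123 m opposite to the field direction is ΔV = +Ed = 5440 V.
W_ext = qΔV = -4.24×10⁻⁵ J.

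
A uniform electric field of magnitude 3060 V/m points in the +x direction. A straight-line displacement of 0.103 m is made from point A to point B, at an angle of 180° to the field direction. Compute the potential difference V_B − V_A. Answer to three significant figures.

315 V

Only the component of displacement along E changes the potential: ΔV = −E·d·cosθ.
ΔV = −(3060 V/m)(0.103 m)cos180° = 315 V.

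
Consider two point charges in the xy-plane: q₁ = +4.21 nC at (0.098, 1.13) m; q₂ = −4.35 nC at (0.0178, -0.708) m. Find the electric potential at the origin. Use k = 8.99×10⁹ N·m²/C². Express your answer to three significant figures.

-21.8 V

Electric potential is a scalar, so the contributions from each charge add algebraically: V = Σ kqᵢ/rᵢ.
Distances from the field point to each charge: r₁ = 1.13 m, r₂ = 0.708 m.
V = k[(4.21×10⁻⁹)/(1.13) + (-4.35×10⁻⁹)/(0.708)] = -21.8 V.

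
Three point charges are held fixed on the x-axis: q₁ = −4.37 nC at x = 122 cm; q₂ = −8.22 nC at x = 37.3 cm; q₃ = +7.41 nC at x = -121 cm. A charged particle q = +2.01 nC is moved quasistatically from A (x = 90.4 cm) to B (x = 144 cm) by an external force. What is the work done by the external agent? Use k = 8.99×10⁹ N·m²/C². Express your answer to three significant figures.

For quasistatic motion the external work equals the change in potential energy: W_ext = qΔV = q(V_B − V_A).
At A: distances to the source charges are 0.316 m, 0.531 m, 2.11 m; V_A = Σ kqᵢ/rᵢ = -232 V.
At B: distances to the source charges are 0.220 m, 1.07 m, 2.65 m; V_B = Σ kqᵢ/rᵢ = -223 V.
ΔV = V_B − V_A = 9.29 V.
W_ext = qΔV = (2.01×10⁻⁹ C)(9.29 V) = 1.87×10⁻⁸ J.

1.87×10⁻⁸ J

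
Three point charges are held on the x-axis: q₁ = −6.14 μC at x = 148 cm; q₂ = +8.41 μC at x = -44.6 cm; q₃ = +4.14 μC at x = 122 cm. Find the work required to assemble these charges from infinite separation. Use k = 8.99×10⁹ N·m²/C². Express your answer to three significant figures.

-0.932 J

The assembly work is the sum of pairwise potential energies, U = Σ_{i<j} kqᵢqⱼ/rᵢⱼ.
Pair separations: r₁₂ = 1.93 m, r₁₃ = 0.260 m, r₂₃ = 1.67 m.
U = (-0.241) + (-0.879) + (0.188) = -0.932 J.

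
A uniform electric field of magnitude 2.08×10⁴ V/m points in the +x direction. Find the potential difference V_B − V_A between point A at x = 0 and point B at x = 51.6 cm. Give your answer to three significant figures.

In a uniform field, potential decreases in the direction of E: V_B − V_A = −E·Δx.
V_B − V_A = −(2.08×10⁴ V/m)(0.516 m) = -1.07×10⁴ V.

-1.07×10⁴ V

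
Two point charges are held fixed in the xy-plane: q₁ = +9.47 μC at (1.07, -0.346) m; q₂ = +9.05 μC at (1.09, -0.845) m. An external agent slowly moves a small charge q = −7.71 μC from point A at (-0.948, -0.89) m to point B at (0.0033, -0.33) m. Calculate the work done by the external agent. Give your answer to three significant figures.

-0.515 J

For quasistatic motion the external work equals the change in potential energy: W_ext = qΔV = q(V_B − V_A).
At A: distances to the source charges are 2.09 m, 2.04 m; V_A = Σ kqᵢ/rᵢ = 8.06×10⁴ V.
At B: distances to the source charges are 1.07 m, 1.20 m; V_B = Σ kqᵢ/rᵢ = 1.47×10⁵ V.
ΔV = V_B − V_A = 6.68×10⁴ V.
W_ext = qΔV = (-7.71×10⁻⁶ C)(6.68×10⁴ V) = -0.515 J.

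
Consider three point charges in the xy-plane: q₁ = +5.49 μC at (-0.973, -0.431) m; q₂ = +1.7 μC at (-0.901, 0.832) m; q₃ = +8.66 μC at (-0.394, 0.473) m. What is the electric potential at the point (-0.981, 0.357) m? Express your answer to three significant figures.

2.24×10⁵ V

Electric potential is a scalar, so the contributions from each charge add algebraically: V = Σ kqᵢ/rᵢ.
Distances from the field point to each charge: r₁ = 0.788 m, r₂ = 0.482 m, r₃ = 0.598 m.
V = k[(5.49×10⁻⁶)/(0.788) + (1.70×10⁻⁶)/(0.482) + (8.66×10⁻⁶)/(0.598)] = 2.24×10⁵ V.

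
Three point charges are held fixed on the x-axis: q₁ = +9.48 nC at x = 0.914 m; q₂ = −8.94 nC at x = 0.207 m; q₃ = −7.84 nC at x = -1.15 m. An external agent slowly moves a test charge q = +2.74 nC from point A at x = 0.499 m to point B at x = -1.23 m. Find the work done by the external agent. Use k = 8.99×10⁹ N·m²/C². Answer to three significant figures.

-2.15×10⁻⁶ J

For quasistatic motion the external work equals the change in potential energy: W_ext = qΔV = q(V_B − V_A).
At A: distances to the source charges are 0.415 m, 0.292 m, 1.65 m; V_A = Σ kqᵢ/rᵢ = -113 V.
At B: distances to the source charges are 2.14 m, 1.44 m, 0.0800 m; V_B = Σ kqᵢ/rᵢ = -897 V.
ΔV = V_B − V_A = -785 V.
W_ext = qΔV = (2.74×10⁻⁹ C)(-785 V) = -2.15×10⁻⁶ J.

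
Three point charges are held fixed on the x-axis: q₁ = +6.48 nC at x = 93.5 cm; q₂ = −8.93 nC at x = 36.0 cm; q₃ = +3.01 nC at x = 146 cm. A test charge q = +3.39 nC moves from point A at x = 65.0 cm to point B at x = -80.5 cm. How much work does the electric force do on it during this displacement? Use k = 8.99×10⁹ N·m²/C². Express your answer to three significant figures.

The work done by the electric force is W_field = −ΔU = −q(V_B − V_A) = q(V_A − V_B).
At A: distances to the source charges are 0.285 m, 0.290 m, 0.810 m; V_A = Σ kqᵢ/rᵢ = -39.0 V.
At B: distances to the source charges are 1.74 m, 1.17 m, 2.27 m; V_B = Σ kqᵢ/rᵢ = -23.5 V.
ΔV = V_B − V_A = 15.5 V.
W_field = −qΔV = −(3.39×10⁻⁹ C)(15.5 V) = -5.27×10⁻⁸ J.

-5.27×10⁻⁸ J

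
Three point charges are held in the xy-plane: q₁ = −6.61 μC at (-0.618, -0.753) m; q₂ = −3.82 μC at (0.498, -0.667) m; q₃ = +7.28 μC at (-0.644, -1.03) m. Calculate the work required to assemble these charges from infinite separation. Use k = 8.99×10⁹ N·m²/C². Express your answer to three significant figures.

-1.56 J

The work to assemble the configuration equals its total potential energy, U = Σ kqᵢqⱼ/rᵢⱼ over all pairs.
Pair separations: r₁₂ = 1.12 m, r₁₃ = 0.278 m, r₂₃ = 1.20 m.
U = (0.203) + (-1.55) + (-0.209) = -1.56 J.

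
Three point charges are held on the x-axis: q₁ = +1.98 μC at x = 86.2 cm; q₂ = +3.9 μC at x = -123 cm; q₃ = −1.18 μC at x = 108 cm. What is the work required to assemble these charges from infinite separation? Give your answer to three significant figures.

-0.0811 J

The assembly work is the sum of pairwise potential energies, U = Σ_{i<j} kqᵢqⱼ/rᵢⱼ.
Pair separations: r₁₂ = 2.09 m, r₁₃ = 0.218 m, r₂₃ = 2.31 m.
U = (0.0332) + (-0.0963) + (-0.0179) = -0.0811 J.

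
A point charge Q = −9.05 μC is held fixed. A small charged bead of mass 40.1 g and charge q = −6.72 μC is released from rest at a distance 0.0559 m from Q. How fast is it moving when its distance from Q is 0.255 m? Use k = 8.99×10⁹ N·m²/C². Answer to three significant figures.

19.5 m/s

Only the electrostatic force acts, so mechanical energy is conserved: ½mv² = U₁ − U₂ = kQq(1/r₁ − 1/r₂).
U₁ − U₂ = (8.99×10⁹ N·m²/C²)(-9.05×10⁻⁶ C)(-6.72×10⁻⁶ C)(1/0.0559 − 1/0.255) = 7.64 J.
v = √(2·7.64/0.0401) = 19.5 m/s.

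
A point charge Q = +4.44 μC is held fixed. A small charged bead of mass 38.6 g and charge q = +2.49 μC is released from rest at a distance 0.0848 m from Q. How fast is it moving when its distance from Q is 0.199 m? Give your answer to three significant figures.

5.90 m/s

Only the electrostatic force acts, so mechanical energy is conserved: ½mv² = U₁ − U₂ = kQq(1/r₁ − 1/r₂).
U₁ − U₂ = (8.99×10⁹ N·m²/C²)(4.44×10⁻⁶ C)(2.49×10⁻⁶ C)(1/0.0848 − 1/0.199) = 0.673 J.
v = √(2·0.673/0.0386) = 5.90 m/s.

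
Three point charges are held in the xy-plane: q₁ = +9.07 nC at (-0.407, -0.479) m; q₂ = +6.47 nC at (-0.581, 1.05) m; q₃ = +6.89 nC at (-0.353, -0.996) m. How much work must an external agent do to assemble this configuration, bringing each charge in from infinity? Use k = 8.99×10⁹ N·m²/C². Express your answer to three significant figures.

1.62×10⁻⁶ J

The assembly work is the sum of pairwise potential energies, U = Σ_{i<j} kqᵢqⱼ/rᵢⱼ.
Pair separations: r₁₂ = 1.54 m, r₁₃ = 0.520 m, r₂₃ = 2.06 m.
U = (3.43×10⁻⁷) + (1.08×10⁻⁶) + (1.95×10⁻⁷) = 1.62×10⁻⁶ J.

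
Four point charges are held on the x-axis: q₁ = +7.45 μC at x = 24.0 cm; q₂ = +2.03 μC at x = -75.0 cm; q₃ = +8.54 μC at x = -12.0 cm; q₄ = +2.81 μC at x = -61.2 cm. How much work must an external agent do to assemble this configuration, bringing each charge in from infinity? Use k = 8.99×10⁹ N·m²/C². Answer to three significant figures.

3.00 J

The work to assemble the configuration equals its total potential energy, U = Σ kqᵢqⱼ/rᵢⱼ over all pairs.
Pair separations: r₁₂ = 0.990 m, r₁₃ = 0.360 m, r₁₄ = 0.852 m, r₂₃ = 0.630 m, r₂₄ = 0.138 m, r₃₄ = 0.492 m.
Summing all 6 pair terms gives U = 3.00 J.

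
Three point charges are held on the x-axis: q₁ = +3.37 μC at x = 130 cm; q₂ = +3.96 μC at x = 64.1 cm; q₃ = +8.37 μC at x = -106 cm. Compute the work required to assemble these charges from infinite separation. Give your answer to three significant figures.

The work to assemble the configuration equals its total potential energy, U = Σ kqᵢqⱼ/rᵢⱼ over all pairs.
Pair separations: r₁₂ = 0.659 m, r₁₃ = 2.36 m, r₂₃ = 1.70 m.
U = (0.182) + (0.107) + (0.175) = 0.465 J.

0.465 J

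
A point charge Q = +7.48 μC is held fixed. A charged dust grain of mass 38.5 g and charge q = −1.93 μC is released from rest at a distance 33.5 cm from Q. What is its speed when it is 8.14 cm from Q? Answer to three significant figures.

7.92 m/s

Only the electrostatic force acts, so mechanical energy is conserved: ½mv² = U₁ − U₂ = kQq(1/r₁ − 1/r₂).
U₁ − U₂ = (8.99×10⁹ N·m²/C²)(7.48×10⁻⁶ C)(-1.93×10⁻⁶ C)(1/0.335 − 1/0.0814) = 1.21 J.
v = √(2·1.21/0.0385) = 7.92 m/s.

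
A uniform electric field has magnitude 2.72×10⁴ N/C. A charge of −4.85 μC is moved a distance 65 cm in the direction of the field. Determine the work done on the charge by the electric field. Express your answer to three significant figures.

-0.0857 J

The potential change for a displacement 65 cm in the direction of the field is ΔV = −Ed = -1.77×10⁴ V.
W_field = −qΔV = -0.0857 J.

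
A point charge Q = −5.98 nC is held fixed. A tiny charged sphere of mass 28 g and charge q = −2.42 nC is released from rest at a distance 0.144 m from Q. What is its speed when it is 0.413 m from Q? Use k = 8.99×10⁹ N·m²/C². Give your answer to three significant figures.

Only the electrostatic force acts, so mechanical energy is conserved: ½mv² = U₁ − U₂ = kQq(1/r₁ − 1/r₂).
U₁ − U₂ = (8.99×10⁹ N·m²/C²)(-5.98×10⁻⁹ C)(-2.42×10⁻⁹ C)(1/0.144 − 1/0.413) = 5.88×10⁻⁷ J.
v = √(2·5.88×10⁻⁷/0.0280) = 6.48×10⁻³ m/s.

6.48×10⁻³ m/s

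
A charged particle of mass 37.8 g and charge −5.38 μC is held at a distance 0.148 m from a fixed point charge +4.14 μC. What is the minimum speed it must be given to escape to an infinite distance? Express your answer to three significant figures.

8.46 m/s

To just escape, total mechanical energy must reach zero at infinity: ½mv²_min + U = 0, so ½mv²_min = −U = |kQq|/r.
|U| = |kQq|/r = (8.99×10⁹ N·m²/C²)(4.14×10⁻⁶)(5.38×10⁻⁶)/(0.148) = 1.35 J.
v_min = √(2|U|/m) = √(2·1.35/0.0378) = 8.46 m/s.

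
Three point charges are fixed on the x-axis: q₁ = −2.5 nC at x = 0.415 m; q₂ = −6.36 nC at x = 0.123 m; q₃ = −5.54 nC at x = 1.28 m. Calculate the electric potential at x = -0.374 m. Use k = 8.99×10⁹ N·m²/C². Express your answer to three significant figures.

-174 V

Electric potential is a scalar, so the contributions from each charge add algebraically: V = Σ kqᵢ/rᵢ.
Distances from the field point to each charge: r₁ = 0.789 m, r₂ = 0.497 m, r₃ = 1.65 m.
V = k[(-2.50×10⁻⁹)/(0.789) + (-6.36×10⁻⁹)/(0.497) + (-5.54×10⁻⁹)/(1.65)] = -174 V.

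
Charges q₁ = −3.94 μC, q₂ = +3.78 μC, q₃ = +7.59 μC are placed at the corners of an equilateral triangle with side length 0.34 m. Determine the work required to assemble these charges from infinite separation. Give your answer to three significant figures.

The work to assemble the configuration equals its total potential energy, U = Σ kqᵢqⱼ/rᵢⱼ over all pairs.
All three pair separations equal the side length, 0.340 m.
U = (-0.394) + (-0.791) + (0.759) = -0.426 J.

-0.426 J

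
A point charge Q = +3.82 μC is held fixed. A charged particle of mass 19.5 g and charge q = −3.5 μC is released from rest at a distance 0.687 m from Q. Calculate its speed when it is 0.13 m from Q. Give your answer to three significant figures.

8.77 m/s

Only the electrostatic force acts, so mechanical energy is conserved: ½mv² = U₁ − U₂ = kQq(1/r₁ − 1/r₂).
U₁ − U₂ = (8.99×10⁹ N·m²/C²)(3.82×10⁻⁶ C)(-3.50×10⁻⁶ C)(1/0.687 − 1/0.130) = 0.750 J.
v = √(2·0.750/0.0195) = 8.77 m/s.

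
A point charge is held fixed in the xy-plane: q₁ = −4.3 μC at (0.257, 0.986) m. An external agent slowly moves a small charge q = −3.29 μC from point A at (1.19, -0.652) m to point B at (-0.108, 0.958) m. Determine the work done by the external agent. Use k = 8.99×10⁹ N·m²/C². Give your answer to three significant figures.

For quasistatic motion the external work equals the change in potential energy: W_ext = qΔV = q(V_B − V_A).
At A: distance to the source charge is 1.89 m; V_A = kq₁/r = -2.05×10⁴ V.
At B: distance to the source charge is 0.366 m; V_B = kq₁/r = -1.06×10⁵ V.
ΔV = V_B − V_A = -8.51×10⁴ V.
W_ext = qΔV = (-3.29×10⁻⁶ C)(-8.51×10⁴ V) = 0.280 J.

0.280 J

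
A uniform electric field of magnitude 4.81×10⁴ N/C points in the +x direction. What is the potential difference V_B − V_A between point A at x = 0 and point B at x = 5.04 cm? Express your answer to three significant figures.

-2420 V

In a uniform field, potential decreases in the direction of E: V_B − V_A = −E·Δx.
V_B − V_A = −(4.81×10⁴ V/m)(0.0504 m) = -2420 V.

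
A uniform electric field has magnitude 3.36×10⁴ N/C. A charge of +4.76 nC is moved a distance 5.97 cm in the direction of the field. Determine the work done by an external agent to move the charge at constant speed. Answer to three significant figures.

-9.55×10⁻⁶ J

The potential change for a displacement 5.97 cm in the direction of the field is ΔV = −Ed = -2010 V.
W_ext = qΔV = -9.55×10⁻⁶ J.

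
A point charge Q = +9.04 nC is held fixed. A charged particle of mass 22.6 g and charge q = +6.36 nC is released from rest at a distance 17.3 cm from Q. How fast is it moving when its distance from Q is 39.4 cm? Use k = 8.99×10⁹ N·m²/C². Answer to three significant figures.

0.0122 m/s

Only the electrostatic force acts, so mechanical energy is conserved: ½mv² = U₁ − U₂ = kQq(1/r₁ − 1/r₂).
U₁ − U₂ = (8.99×10⁹ N·m²/C²)(9.04×10⁻⁹ C)(6.36×10⁻⁹ C)(1/0.173 − 1/0.394) = 1.68×10⁻⁶ J.
v = √(2·1.68×10⁻⁶/0.0226) = 0.0122 m/s.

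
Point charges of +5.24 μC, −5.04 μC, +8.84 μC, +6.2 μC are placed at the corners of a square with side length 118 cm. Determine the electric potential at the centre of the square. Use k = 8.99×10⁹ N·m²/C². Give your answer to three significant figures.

1.64×10⁵ V

The total potential is the scalar sum of each charge's contribution, V = Σ kqᵢ/rᵢ.
The distance from each corner to the centre is a√2/2 = 0.834 m.
V = k[(5.24×10⁻⁶)/(0.834) + (-5.04×10⁻⁶)/(0.834) + (8.84×10⁻⁶)/(0.834) + (6.20×10⁻⁶)/(0.834)] = 1.64×10⁵ V.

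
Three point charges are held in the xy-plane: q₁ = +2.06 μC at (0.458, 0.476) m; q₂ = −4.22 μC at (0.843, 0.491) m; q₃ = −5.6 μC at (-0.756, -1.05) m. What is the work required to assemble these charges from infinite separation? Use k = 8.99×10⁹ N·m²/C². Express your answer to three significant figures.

-0.160 J

The assembly work is the sum of pairwise potential energies, U = Σ_{i<j} kqᵢqⱼ/rᵢⱼ.
Pair separations: r₁₂ = 0.385 m, r₁₃ = 1.95 m, r₂₃ = 2.22 m.
U = (-0.203) + (-0.0532) + (0.0957) = -0.160 J.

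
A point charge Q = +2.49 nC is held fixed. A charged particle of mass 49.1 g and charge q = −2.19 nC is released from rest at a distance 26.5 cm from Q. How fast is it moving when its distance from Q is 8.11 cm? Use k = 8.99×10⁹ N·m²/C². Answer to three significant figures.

Only the electrostatic force acts, so mechanical energy is conserved: ½mv² = U₁ − U₂ = kQq(1/r₁ − 1/r₂).
U₁ − U₂ = (8.99×10⁹ N·m²/C²)(2.49×10⁻⁹ C)(-2.19×10⁻⁹ C)(1/0.265 − 1/0.0811) = 4.19×10⁻⁷ J.
v = √(2·4.19×10⁻⁷/0.0491) = 4.13×10⁻³ m/s.

4.13×10⁻³ m/s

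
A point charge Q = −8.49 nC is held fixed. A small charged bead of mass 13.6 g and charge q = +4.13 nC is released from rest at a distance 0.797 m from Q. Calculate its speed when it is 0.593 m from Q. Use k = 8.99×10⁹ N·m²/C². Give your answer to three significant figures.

4.47×10⁻³ m/s

Only the electrostatic force acts, so mechanical energy is conserved: ½mv² = U₁ − U₂ = kQq(1/r₁ − 1/r₂).
U₁ − U₂ = (8.99×10⁹ N·m²/C²)(-8.49×10⁻⁹ C)(4.13×10⁻⁹ C)(1/0.797 − 1/0.593) = 1.36×10⁻⁷ J.
v = √(2·1.36×10⁻⁷/0.0136) = 4.47×10⁻³ m/s.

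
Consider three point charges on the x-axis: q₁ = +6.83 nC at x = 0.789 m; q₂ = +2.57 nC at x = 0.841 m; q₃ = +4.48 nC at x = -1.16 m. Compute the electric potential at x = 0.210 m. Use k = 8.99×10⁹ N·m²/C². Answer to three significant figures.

The total potential is the scalar sum of each charge's contribution, V = Σ kqᵢ/rᵢ.
Distances from the field point to each charge: r₁ = 0.579 m, r₂ = 0.631 m, r₃ = 1.37 m.
V = k[(6.83×10⁻⁹)/(0.579) + (2.57×10⁻⁹)/(0.631) + (4.48×10⁻⁹)/(1.37)] = 172 V.

172 V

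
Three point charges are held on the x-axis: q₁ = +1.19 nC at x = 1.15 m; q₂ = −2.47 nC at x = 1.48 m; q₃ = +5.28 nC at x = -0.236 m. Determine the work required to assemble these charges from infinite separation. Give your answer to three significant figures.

The work to assemble the configuration equals its total potential energy, U = Σ kqᵢqⱼ/rᵢⱼ over all pairs.
Pair separations: r₁₂ = 0.330 m, r₁₃ = 1.39 m, r₂₃ = 1.72 m.
U = (-8.01×10⁻⁸) + (4.08×10⁻⁸) + (-6.83×10⁻⁸) = -1.08×10⁻⁷ J.

-1.08×10⁻⁷ J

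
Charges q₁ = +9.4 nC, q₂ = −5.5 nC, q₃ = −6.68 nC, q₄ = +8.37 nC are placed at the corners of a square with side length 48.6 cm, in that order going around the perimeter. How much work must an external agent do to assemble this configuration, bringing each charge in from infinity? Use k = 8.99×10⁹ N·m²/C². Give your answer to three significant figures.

-1.28×10⁻⁶ J

The work to assemble the configuration equals its total potential energy, U = Σ kqᵢqⱼ/rᵢⱼ over all pairs.
The four side pairs have separation 0.486 m and the two diagonal pairs 0.687 m.
Summing all 6 pair terms gives U = -1.28×10⁻⁶ J.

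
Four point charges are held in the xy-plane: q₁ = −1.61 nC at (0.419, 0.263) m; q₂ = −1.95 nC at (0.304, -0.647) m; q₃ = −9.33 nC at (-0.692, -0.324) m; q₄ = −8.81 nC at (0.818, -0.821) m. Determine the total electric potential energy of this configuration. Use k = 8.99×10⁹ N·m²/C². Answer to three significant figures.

1.15×10⁻⁶ J

The assembly work is the sum of pairwise potential energies, U = Σ_{i<j} kqᵢqⱼ/rᵢⱼ.
Pair separations: r₁₂ = 0.917 m, r₁₃ = 1.26 m, r₁₄ = 1.16 m, r₂₃ = 1.05 m, r₂₄ = 0.543 m, r₃₄ = 1.59 m.
Summing all 6 pair terms gives U = 1.15×10⁻⁶ J.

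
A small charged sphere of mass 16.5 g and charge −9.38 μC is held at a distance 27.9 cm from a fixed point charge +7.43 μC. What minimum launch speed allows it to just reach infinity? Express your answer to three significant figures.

To just escape, total mechanical energy must reach zero at infinity: ½mv²_min + U = 0, so ½mv²_min = −U = |kQq|/r.
|U| = |kQq|/r = (8.99×10⁹ N·m²/C²)(7.43×10⁻⁶)(9.38×10⁻⁶)/(0.279) = 2.25 J.
v_min = √(2|U|/m) = √(2·2.25/0.0165) = 16.5 m/s.

16.5 m/s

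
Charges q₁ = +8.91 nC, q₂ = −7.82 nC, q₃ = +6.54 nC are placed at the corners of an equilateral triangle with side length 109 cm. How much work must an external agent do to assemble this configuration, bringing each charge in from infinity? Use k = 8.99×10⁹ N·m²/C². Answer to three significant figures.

The work to assemble the configuration equals its total potential energy, U = Σ kqᵢqⱼ/rᵢⱼ over all pairs.
All three pair separations equal the side length, 1.09 m.
U = (-5.75×10⁻⁷) + (4.81×10⁻⁷) + (-4.22×10⁻⁷) = -5.16×10⁻⁷ J.

-5.16×10⁻⁷ J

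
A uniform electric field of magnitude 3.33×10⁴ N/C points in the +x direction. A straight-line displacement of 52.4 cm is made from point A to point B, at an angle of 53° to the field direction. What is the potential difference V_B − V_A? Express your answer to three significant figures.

-1.05×10⁴ V

Only the component of displacement along E changes the potential: ΔV = −E·d·cosθ.
ΔV = −(3.33×10⁴ V/m)(0.524 m)cos53° = -1.05×10⁴ V.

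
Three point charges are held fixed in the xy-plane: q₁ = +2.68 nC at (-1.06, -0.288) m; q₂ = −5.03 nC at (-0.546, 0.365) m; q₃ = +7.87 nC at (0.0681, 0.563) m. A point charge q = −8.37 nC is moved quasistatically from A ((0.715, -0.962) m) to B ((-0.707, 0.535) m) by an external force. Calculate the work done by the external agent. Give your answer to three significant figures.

8.85×10⁻⁷ J

For quasistatic motion the external work equals the change in potential energy: W_ext = qΔV = q(V_B − V_A).
At A: distances to the source charges are 1.90 m, 1.83 m, 1.66 m; V_A = Σ kqᵢ/rᵢ = 30.7 V.
At B: distances to the source charges are 0.896 m, 0.234 m, 0.776 m; V_B = Σ kqᵢ/rᵢ = -75.0 V.
ΔV = V_B − V_A = -106 V.
W_ext = qΔV = (-8.37×10⁻⁹ C)(-106 V) = 8.85×10⁻⁷ J.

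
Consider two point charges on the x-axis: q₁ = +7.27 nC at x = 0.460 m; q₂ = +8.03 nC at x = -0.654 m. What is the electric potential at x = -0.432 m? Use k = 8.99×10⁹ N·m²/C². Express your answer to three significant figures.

398 V

Electric potential is a scalar, so the contributions from each charge add algebraically: V = Σ kqᵢ/rᵢ.
Distances from the field point to each charge: r₁ = 0.892 m, r₂ = 0.222 m.
V = k[(7.27×10⁻⁹)/(0.892) + (8.03×10⁻⁹)/(0.222)] = 398 V.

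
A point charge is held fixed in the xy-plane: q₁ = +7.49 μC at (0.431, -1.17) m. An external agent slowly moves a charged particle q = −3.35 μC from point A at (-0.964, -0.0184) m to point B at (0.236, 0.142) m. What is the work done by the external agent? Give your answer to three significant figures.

-0.0454 J

For quasistatic motion the external work equals the change in potential energy: W_ext = qΔV = q(V_B − V_A).
At A: distance to the source charge is 1.81 m; V_A = kq₁/r = 3.72×10⁴ V.
At B: distance to the source charge is 1.33 m; V_B = kq₁/r = 5.08×10⁴ V.
ΔV = V_B − V_A = 1.35×10⁴ V.
W_ext = qΔV = (-3.35×10⁻⁶ C)(1.35×10⁴ V) = -0.0454 J.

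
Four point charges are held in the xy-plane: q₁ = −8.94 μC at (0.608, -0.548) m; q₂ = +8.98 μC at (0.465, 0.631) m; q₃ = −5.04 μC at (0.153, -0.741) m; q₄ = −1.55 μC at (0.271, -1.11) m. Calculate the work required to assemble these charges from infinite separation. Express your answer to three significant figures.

0.223 J

The assembly work is the sum of pairwise potential energies, U = Σ_{i<j} kqᵢqⱼ/rᵢⱼ.
Pair separations: r₁₂ = 1.19 m, r₁₃ = 0.494 m, r₁₄ = 0.655 m, r₂₃ = 1.41 m, r₂₄ = 1.75 m, r₃₄ = 0.387 m.
Summing all 6 pair terms gives U = 0.223 J.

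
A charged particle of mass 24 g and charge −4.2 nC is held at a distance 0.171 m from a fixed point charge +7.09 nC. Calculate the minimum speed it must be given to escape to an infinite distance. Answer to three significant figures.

0.0114 m/s

To just escape, total mechanical energy must reach zero at infinity: ½mv²_min + U = 0, so ½mv²_min = −U = |kQq|/r.
|U| = |kQq|/r = (8.99×10⁹ N·m²/C²)(7.09×10⁻⁹)(4.20×10⁻⁹)/(0.171) = 1.57×10⁻⁶ J.
v_min = √(2|U|/m) = √(2·1.57×10⁻⁶/0.0240) = 0.0114 m/s.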